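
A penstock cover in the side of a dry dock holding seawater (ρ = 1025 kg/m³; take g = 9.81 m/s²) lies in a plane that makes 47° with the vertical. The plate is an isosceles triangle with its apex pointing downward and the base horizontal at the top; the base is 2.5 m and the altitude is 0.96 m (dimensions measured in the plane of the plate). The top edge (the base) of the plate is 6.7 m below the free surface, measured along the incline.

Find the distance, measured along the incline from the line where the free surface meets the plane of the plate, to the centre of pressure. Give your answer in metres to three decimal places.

y_p = 7.027 m

γ = ρg = 1025 × 9.81 / 1000 = 10.05525 kN/m³.
The plate makes 47° with the vertical, i.e. θ = 90° − 47° = 43° to the horizontal. Measuring y along the incline from the free-surface line, vertical depth h = y·sinθ with sinθ = 0.681998.
With the apex down, the centroid sits h/3 = 0.96/3 = 0.32 m below the base (the top edge), so y_c = 6.7 + 0.32 = 7.02 m and h_c = 7.02 × 0.681998 = 4.78763 m.
A = ½ × 2.5 × 0.96 = 1.2 m².
Resultant F = γ·h_c·A = 10.05525 × 4.78763 × 1.2 = 57.769 kN.
I_c = b·h³/36 = 2.5 × 0.96³/36 = 0.06144 m⁴.
Centre of pressure: y_p = y_c + I_c/(y_c·A) = 7.02 + 0.06144/(7.02 × 1.2) = 7.02 + 0.00729345 = 7.02729 m along the plane.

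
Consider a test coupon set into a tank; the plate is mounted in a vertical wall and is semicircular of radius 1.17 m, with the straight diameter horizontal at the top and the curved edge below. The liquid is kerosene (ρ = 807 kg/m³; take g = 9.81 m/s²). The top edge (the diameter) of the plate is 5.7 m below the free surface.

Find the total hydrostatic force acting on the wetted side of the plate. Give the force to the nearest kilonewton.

F ≈ 105 kN

γ = ρg = 807 × 9.81 / 1000 = 7.91667 kN/m³.
The centroid of a semicircle lies 4r/(3π) = 0.496563 m from the diameter, here below the top edge, so the centroid depth is h_c = 5.7 + 0.496563 = 6.19656 m.
A = πr²/2 = π × 1.17²/2 = 2.15026 m².
Resultant F = γ·h_c·A = 7.91667 × 6.19656 × 2.15026 = 105.483 kN.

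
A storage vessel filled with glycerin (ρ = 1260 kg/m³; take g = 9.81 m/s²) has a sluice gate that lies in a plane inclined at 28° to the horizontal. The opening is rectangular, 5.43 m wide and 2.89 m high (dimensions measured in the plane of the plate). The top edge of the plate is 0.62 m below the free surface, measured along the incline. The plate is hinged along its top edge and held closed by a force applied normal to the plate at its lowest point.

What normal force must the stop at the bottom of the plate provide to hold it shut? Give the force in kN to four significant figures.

P ≈ 116.0 kN

γ = ρg = 1260 × 9.81 / 1000 = 12.3606 kN/m³.
Let θ = 28° be the plate's angle to the horizontal; measure y along the incline from where the plane meets the free surface. Vertical depth h = y·sinθ with sinθ = 0.469472.
The centroid lies 2.89/2 = 1.445 m below the top edge, so y_c = 0.62 + 1.445 = 2.065 m and h_c = 2.065 × 0.469472 = 0.96946 m.
A = 5.43 × 2.89 = 15.6927 m².
Resultant F = γ·h_c·A = 12.3606 × 0.96946 × 15.6927 = 188.047 kN.
I_c = b·h³/12 = 5.43 × 2.89³/12 = 10.9222 m⁴.
Centre of pressure: y_p = y_c + I_c/(y_c·A) = 2.065 + 10.9222/(2.065 × 15.6927) = 2.065 + 0.337048 = 2.40205 m along the plane.
The resultant acts 1.445 + 0.337048 = 1.78205 m (along the plate) below the hinge at the top edge, so the moment about the hinge is M = F × 1.78205 = 188.047 × 1.78205 = 335.109 kN·m.
A normal force at the bottom, 2.89 m from the hinge, must supply this moment: P = 335.109/2.89 = 115.955 kN.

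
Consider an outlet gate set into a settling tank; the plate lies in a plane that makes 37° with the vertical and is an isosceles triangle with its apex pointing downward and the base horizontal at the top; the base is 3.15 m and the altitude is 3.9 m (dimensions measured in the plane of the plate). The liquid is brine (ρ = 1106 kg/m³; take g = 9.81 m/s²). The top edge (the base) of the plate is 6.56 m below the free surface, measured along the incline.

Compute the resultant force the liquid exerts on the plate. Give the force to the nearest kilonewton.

γ = ρg = 1106 × 9.81 / 1000 = 10.84986 kN/m³.
The plate makes 37° with the vertical, i.e. θ = 90° − 37° = 53° to the horizontal. Measuring y along the incline from the free-surface line, vertical depth h = y·sinθ with sinθ = 0.798636.
With the apex down, the centroid sits h/3 = 3.9/3 = 1.3 m below the base (the top edge), so y_c = 6.56 + 1.3 = 7.86 m and h_c = 7.86 × 0.798636 = 6.27728 m.
A = ½ × 3.15 × 3.9 = 6.1425 m².
Resultant F = γ·h_c·A = 10.84986 × 6.27728 × 6.1425 = 418.351 kN.

F ≈ 418 kN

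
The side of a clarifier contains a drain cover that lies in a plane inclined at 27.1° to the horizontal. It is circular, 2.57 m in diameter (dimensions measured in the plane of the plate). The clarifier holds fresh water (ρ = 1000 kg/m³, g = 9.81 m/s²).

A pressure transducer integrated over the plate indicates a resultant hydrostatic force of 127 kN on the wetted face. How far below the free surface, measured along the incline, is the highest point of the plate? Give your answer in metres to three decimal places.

y_top ≈ 4.193 m

γ = ρg = 1000 × 9.81 = 9810 N/m³ = 9.81 kN/m³.
A = π(1.285)² = 5.18748 m².
From F = γ·h_c·A, the centroid depth is h_c = 127/(9.81 × 5.18748) = 2.49562 m.
Let θ = 27.1° be the plate's angle to the horizontal; measure y along the incline from where the plane meets the free surface. Vertical depth h = y·sinθ with sinθ = 0.455545.
Along the incline, y_c = h_c/sinθ = 2.49562/0.455545 = 5.47832 m.
The centroid is at the centre, 1.285 m below the top of the plate, so the highest point sits at y_top = 5.47832 − 1.285 = 4.19332 m along the incline.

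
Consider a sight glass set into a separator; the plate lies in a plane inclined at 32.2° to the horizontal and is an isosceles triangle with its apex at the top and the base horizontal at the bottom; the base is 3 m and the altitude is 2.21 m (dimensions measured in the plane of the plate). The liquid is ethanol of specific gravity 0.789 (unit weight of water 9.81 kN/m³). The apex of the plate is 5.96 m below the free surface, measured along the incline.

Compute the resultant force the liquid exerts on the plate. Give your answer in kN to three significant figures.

γ = 0.789 × 9.81 = 7.74009 kN/m³.
Let θ = 32.2° be the plate's angle to the horizontal; measure y along the incline from where the plane meets the free surface. Vertical depth h = y·sinθ with sinθ = 0.532876.
With the apex up, the centroid sits 2h/3 = 2 × 2.21/3 = 1.47333 m below the apex, so y_c = 5.96 + 1.47333 = 7.43333 m and h_c = 7.43333 × 0.532876 = 3.96104 m.
A = ½ × 3 × 2.21 = 3.315 m².
Resultant F = γ·h_c·A = 7.74009 × 3.96104 × 3.315 = 101.634 kN.

F ≈ 102 kN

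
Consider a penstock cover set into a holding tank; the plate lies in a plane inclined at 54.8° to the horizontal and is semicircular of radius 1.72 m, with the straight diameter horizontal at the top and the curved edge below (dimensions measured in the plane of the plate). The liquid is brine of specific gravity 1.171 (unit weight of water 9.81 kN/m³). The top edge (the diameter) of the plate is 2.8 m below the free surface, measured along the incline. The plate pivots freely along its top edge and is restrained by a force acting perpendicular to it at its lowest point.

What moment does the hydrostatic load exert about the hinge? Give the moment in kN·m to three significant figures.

γ = 1.171 × 9.81 = 11.48751 kN/m³.
Let θ = 54.8° be the plate's angle to the horizontal; measure y along the incline from where the plane meets the free surface. Vertical depth h = y·sinθ with sinθ = 0.817145.
The centroid of a semicircle lies 4r/(3π) = 0.729991 m from the diameter, here below the top edge, so y_c = 2.8 + 0.729991 = 3.52999 m and h_c = 3.52999 × 0.817145 = 2.88451 m.
A = πr²/2 = π × 1.72²/2 = 4.64704 m².
Resultant F = γ·h_c·A = 11.48751 × 2.88451 × 4.64704 = 153.984 kN.
I_c = (π/8 − 8/(9π))·r⁴ = 0.109757 × 1.72⁴ = 0.960608 m⁴.
Centre of pressure: y_p = y_c + I_c/(y_c·A) = 3.52999 + 0.960608/(3.52999 × 4.64704) = 3.52999 + 0.0585594 = 3.58855 m along the plane.
The resultant acts 0.729991 + 0.0585594 = 0.78855 m (along the plate) below the hinge at the top edge, so the moment about the hinge is M = F × 0.78855 = 153.984 × 0.78855 = 121.424 kN·m.

M ≈ 121 kN·m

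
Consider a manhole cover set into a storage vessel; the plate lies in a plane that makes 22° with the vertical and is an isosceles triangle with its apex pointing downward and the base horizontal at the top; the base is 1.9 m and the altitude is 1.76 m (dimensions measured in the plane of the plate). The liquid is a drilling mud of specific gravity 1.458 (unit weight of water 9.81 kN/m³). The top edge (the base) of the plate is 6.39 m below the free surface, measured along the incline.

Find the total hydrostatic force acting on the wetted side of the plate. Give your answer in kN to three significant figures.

F ≈ 155 kN

γ = 1.458 × 9.81 = 14.30298 kN/m³.
The plate makes 22° with the vertical, i.e. θ = 90° − 22° = 68° to the horizontal. Measuring y along the incline from the free-surface line, vertical depth h = y·sinθ with sinθ = 0.927184.
With the apex down, the centroid sits h/3 = 1.76/3 = 0.586667 m below the base (the top edge), so y_c = 6.39 + 0.586667 = 6.97667 m and h_c = 6.97667 × 0.927184 = 6.46866 m.
A = ½ × 1.9 × 1.76 = 1.672 m².
Resultant F = γ·h_c·A = 14.30298 × 6.46866 × 1.672 = 154.695 kN.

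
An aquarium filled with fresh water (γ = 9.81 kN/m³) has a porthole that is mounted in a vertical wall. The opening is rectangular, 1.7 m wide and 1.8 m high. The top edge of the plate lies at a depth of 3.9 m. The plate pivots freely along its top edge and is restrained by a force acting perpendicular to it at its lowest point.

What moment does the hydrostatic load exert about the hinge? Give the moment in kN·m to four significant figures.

M ≈ 137.8 kN·m

γ = 9.81 kN/m³.
The centroid lies 1.8/2 = 0.9 m below the top edge, so the centroid depth is h_c = 3.9 + 0.9 = 4.8 m.
A = 1.7 × 1.8 = 3.06 m².
Resultant F = γ·h_c·A = 9.81 × 4.8 × 3.06 = 144.089 kN.
I_c = b·h³/12 = 1.7 × 1.8³/12 = 0.8262 m⁴.
Centre of pressure: y_p = y_c + I_c/(y_c·A) = 4.8 + 0.8262/(4.8 × 3.06) = 4.8 + 0.05625 = 4.85625 m along the plane.
The resultant acts 0.9 + 0.05625 = 0.95625 m (along the plate) below the hinge at the top edge, so the moment about the hinge is M = F × 0.95625 = 144.089 × 0.95625 = 137.785 kN·m.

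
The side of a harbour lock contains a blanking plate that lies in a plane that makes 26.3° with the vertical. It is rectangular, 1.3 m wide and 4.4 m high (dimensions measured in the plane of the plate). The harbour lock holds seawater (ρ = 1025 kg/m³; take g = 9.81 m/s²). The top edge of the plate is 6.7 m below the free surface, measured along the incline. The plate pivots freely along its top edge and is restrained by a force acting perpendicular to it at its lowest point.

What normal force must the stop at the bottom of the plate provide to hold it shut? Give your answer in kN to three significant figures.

γ = ρg = 1025 × 9.81 / 1000 = 10.05525 kN/m³.
The plate makes 26.3° with the vertical, i.e. θ = 90° − 26.3° = 63.7° to the horizontal. Measuring y along the incline from the free-surface line, vertical depth h = y·sinθ with sinθ = 0.896486.
The centroid lies 4.4/2 = 2.2 m below the top edge, so y_c = 6.7 + 2.2 = 8.9 m and h_c = 8.9 × 0.896486 = 7.97873 m.
A = 1.3 × 4.4 = 5.72 m².
Resultant F = γ·h_c·A = 10.05525 × 7.97873 × 5.72 = 458.905 kN.
I_c = b·h³/12 = 1.3 × 4.4³/12 = 9.22827 m⁴.
Centre of pressure: y_p = y_c + I_c/(y_c·A) = 8.9 + 9.22827/(8.9 × 5.72) = 8.9 + 0.181273 = 9.08127 m along the plane.
The resultant acts 2.2 + 0.181273 = 2.38127 m (along the plate) below the hinge at the top edge, so the moment about the hinge is M = F × 2.38127 = 458.905 × 2.38127 = 1092.78 kN·m.
A normal force at the bottom, 4.4 m from the hinge, must supply this moment: P = 1092.78/4.4 = 248.359 kN.

P ≈ 248 kN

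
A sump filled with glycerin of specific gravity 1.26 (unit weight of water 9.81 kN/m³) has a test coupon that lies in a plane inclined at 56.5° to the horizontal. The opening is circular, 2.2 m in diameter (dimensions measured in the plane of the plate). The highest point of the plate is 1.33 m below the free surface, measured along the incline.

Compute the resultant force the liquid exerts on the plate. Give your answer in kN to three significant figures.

F ≈ 95.2 kN

γ = 1.26 × 9.81 = 12.3606 kN/m³.
Let θ = 56.5° be the plate's angle to the horizontal; measure y along the incline from where the plane meets the free surface. Vertical depth h = y·sinθ with sinθ = 0.833886.
The centroid is at the centre, 1.1 m below the top of the plate, so y_c = 1.33 + 1.1 = 2.43 m and h_c = 2.43 × 0.833886 = 2.02634 m.
A = π(1.1)² = 3.80133 m².
Resultant F = γ·h_c·A = 12.3606 × 2.02634 × 3.80133 = 95.2111 kN.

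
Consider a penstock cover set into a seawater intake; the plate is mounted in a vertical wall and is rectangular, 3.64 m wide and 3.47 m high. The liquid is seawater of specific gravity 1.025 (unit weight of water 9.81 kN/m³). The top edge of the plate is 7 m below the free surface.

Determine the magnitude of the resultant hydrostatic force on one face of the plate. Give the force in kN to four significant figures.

γ = 1.025 × 9.81 = 10.05525 kN/m³.
The centroid lies 3.47/2 = 1.735 m below the top edge, so the centroid depth is h_c = 7 + 1.735 = 8.735 m.
A = 3.64 × 3.47 = 12.6308 m².
Resultant F = γ·h_c·A = 10.05525 × 8.735 × 12.6308 = 1109.4 kN.

F ≈ 1109 kN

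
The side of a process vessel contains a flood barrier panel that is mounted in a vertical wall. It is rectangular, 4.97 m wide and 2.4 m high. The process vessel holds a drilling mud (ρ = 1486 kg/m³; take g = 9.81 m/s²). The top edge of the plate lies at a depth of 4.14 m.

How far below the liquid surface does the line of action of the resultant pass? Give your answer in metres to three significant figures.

γ = ρg = 1486 × 9.81 / 1000 = 14.57766 kN/m³.
The centroid lies 2.4/2 = 1.2 m below the top edge, so the centroid depth is h_c = 4.14 + 1.2 = 5.34 m.
A = 4.97 × 2.4 = 11.928 m².
Resultant F = γ·h_c·A = 14.57766 × 5.34 × 11.928 = 928.532 kN.
I_c = b·h³/12 = 4.97 × 2.4³/12 = 5.72544 m⁴.
Centre of pressure: y_p = y_c + I_c/(y_c·A) = 5.34 + 5.72544/(5.34 × 11.928) = 5.34 + 0.0898876 = 5.42989 m along the plane.

h_p = 5.43 m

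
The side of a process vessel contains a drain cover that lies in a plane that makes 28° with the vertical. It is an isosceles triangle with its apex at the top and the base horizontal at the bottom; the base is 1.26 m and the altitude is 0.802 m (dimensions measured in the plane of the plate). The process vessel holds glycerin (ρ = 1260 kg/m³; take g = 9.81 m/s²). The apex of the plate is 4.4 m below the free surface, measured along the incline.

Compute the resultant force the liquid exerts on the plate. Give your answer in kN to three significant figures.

F ≈ 27.2 kN

γ = ρg = 1260 × 9.81 / 1000 = 12.3606 kN/m³.
The plate makes 28° with the vertical, i.e. θ = 90° − 28° = 62° to the horizontal. Measuring y along the incline from the free-surface line, vertical depth h = y·sinθ with sinθ = 0.882948.
With the apex up, the centroid sits 2h/3 = 2 × 0.802/3 = 0.534667 m below the apex, so y_c = 4.4 + 0.534667 = 4.93467 m and h_c = 4.93467 × 0.882948 = 4.35706 m.
A = ½ × 1.26 × 0.802 = 0.50526 m².
Resultant F = γ·h_c·A = 12.3606 × 4.35706 × 0.50526 = 27.2112 kN.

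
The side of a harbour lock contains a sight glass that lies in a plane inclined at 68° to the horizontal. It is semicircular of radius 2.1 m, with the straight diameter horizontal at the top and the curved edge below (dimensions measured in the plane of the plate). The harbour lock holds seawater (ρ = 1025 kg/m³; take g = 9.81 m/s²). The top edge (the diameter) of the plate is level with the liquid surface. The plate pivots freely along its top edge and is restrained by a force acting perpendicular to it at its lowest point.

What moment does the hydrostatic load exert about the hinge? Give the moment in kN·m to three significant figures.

γ = ρg = 1025 × 9.81 / 1000 = 10.05525 kN/m³.
Let θ = 68° be the plate's angle to the horizontal; measure y along the incline from where the plane meets the free surface. Vertical depth h = y·sinθ with sinθ = 0.927184.
The centroid of a semicircle lies 4r/(3π) = 0.891268 m from the diameter, here below the top edge, so y_c = 0.891268 m and h_c = 0.891268 × 0.927184 = 0.826369 m.
A = πr²/2 = π × 2.1²/2 = 6.92721 m².
Resultant F = γ·h_c·A = 10.05525 × 0.826369 × 6.92721 = 57.5606 kN.
I_c = (π/8 − 8/(9π))·r⁴ = 0.109757 × 2.1⁴ = 2.13457 m⁴.
Centre of pressure: y_p = y_c + I_c/(y_c·A) = 0.891268 + 2.13457/(0.891268 × 6.92721) = 0.891268 + 0.345735 = 1.237 m along the plane.
The resultant acts 0.891268 + 0.345735 = 1.237 m (along the plate) below the hinge at the top edge, so the moment about the hinge is M = F × 1.237 = 57.5606 × 1.237 = 71.2025 kN·m.

M ≈ 71.2 kN·m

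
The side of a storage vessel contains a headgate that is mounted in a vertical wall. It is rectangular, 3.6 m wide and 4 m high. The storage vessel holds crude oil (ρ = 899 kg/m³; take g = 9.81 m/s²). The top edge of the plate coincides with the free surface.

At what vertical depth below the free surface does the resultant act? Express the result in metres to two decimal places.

γ = ρg = 899 × 9.81 / 1000 = 8.81919 kN/m³.
The centroid lies 4/2 = 2 m below the top edge, so the centroid depth is h_c = 2 m.
A = 3.6 × 4 = 14.4 m².
Resultant F = γ·h_c·A = 8.81919 × 2 × 14.4 = 253.993 kN.
I_c = b·h³/12 = 3.6 × 4³/12 = 19.2 m⁴.
Centre of pressure: y_p = y_c + I_c/(y_c·A) = 2 + 19.2/(2 × 14.4) = 2 + 0.666667 = 2.66667 m along the plane.

h_p = 2.67 m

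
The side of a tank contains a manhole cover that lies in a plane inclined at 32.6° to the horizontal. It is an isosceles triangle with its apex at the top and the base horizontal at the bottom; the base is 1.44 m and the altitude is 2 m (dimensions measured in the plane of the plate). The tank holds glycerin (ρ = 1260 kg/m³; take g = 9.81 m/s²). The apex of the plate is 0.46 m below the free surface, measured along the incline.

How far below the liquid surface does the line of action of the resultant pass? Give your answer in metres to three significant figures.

γ = ρg = 1260 × 9.81 / 1000 = 12.3606 kN/m³.
Let θ = 32.6° be the plate's angle to the horizontal; measure y along the incline from where the plane meets the free surface. Vertical depth h = y·sinθ with sinθ = 0.538771.
With the apex up, the centroid sits 2h/3 = 2 × 2/3 = 1.33333 m below the apex, so y_c = 0.46 + 1.33333 = 1.79333 m and h_c = 1.79333 × 0.538771 = 0.966194 m.
A = ½ × 1.44 × 2 = 1.44 m².
Resultant F = γ·h_c·A = 12.3606 × 0.966194 × 1.44 = 17.1975 kN.
I_c = b·h³/36 = 1.44 × 2³/36 = 0.32 m⁴.
Centre of pressure: y_p = y_c + I_c/(y_c·A) = 1.79333 + 0.32/(1.79333 × 1.44) = 1.79333 + 0.123916 = 1.91725 m along the plane.
Vertically, h_p = y_p·sinθ = 1.91725 × 0.538771 = 1.03296 m.

h_p = 1.03 m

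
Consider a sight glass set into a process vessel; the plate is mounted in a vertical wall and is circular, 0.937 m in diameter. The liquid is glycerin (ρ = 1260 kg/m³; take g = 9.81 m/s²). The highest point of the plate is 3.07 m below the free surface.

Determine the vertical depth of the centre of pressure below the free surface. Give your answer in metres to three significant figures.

γ = ρg = 1260 × 9.81 / 1000 = 12.3606 kN/m³.
The centroid is at the centre, 0.4685 m below the top of the plate, so the centroid depth is h_c = 3.07 + 0.4685 = 3.5385 m.
A = π(0.4685)² = 0.689555 m².
Resultant F = γ·h_c·A = 12.3606 × 3.5385 × 0.689555 = 30.1597 kN.
I_c = πr⁴/4 = π × 0.4685⁴/4 = 0.037838 m⁴.
Centre of pressure: y_p = y_c + I_c/(y_c·A) = 3.5385 + 0.037838/(3.5385 × 0.689555) = 3.5385 + 0.0155074 = 3.55401 m along the plane.

h_p = 3.55 m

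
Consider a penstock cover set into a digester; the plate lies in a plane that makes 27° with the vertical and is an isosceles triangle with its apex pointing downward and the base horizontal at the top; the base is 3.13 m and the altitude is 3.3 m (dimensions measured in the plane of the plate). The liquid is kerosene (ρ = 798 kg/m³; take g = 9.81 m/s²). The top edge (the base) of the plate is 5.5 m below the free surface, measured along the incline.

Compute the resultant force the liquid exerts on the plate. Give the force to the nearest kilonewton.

γ = ρg = 798 × 9.81 / 1000 = 7.82838 kN/m³.
The plate makes 27° with the vertical, i.e. θ = 90° − 27° = 63° to the horizontal. Measuring y along the incline from the free-surface line, vertical depth h = y·sinθ with sinθ = 0.891007.
With the apex down, the centroid sits h/3 = 3.3/3 = 1.1 m below the base (the top edge), so y_c = 5.5 + 1.1 = 6.6 m and h_c = 6.6 × 0.891007 = 5.88065 m.
A = ½ × 3.13 × 3.3 = 5.1645 m².
Resultant F = γ·h_c·A = 7.82838 × 5.88065 × 5.1645 = 237.753 kN.

F ≈ 238 kN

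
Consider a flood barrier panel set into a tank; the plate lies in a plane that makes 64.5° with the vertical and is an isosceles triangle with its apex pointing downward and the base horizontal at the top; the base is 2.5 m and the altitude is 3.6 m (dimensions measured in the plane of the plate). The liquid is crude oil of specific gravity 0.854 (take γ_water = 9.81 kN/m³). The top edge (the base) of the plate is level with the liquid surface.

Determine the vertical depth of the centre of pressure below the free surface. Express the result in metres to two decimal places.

γ = 0.854 × 9.81 = 8.37774 kN/m³.
The plate makes 64.5° with the vertical, i.e. θ = 90° − 64.5° = 25.5° to the horizontal. Measuring y along the incline from the free-surface line, vertical depth h = y·sinθ with sinθ = 0.430511.
With the apex down, the centroid sits h/3 = 3.6/3 = 1.2 m below the base (the top edge), so y_c = 1.2 m and h_c = 1.2 × 0.430511 = 0.516613 m.
A = ½ × 2.5 × 3.6 = 4.5 m².
Resultant F = γ·h_c·A = 8.37774 × 0.516613 × 4.5 = 19.4762 kN.
I_c = b·h³/36 = 2.5 × 3.6³/36 = 3.24 m⁴.
Centre of pressure: y_p = y_c + I_c/(y_c·A) = 1.2 + 3.24/(1.2 × 4.5) = 1.2 + 0.6 = 1.8 m along the plane.
Vertically, h_p = y_p·sinθ = 1.8 × 0.430511 = 0.77492 m.

h_p = 0.77 m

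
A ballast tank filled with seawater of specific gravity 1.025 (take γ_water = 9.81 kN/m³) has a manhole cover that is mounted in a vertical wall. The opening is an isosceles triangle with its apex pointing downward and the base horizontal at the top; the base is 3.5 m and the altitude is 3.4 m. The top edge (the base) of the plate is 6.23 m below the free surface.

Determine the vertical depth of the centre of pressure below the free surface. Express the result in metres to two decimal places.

h_p = 7.45 m

γ = 1.025 × 9.81 = 10.05525 kN/m³.
With the apex down, the centroid sits h/3 = 3.4/3 = 1.13333 m below the base (the top edge), so the centroid depth is h_c = 6.23 + 1.13333 = 7.36333 m.
A = ½ × 3.5 × 3.4 = 5.95 m².
Resultant F = γ·h_c·A = 10.05525 × 7.36333 × 5.95 = 440.539 kN.
I_c = b·h³/36 = 3.5 × 3.4³/36 = 3.82122 m⁴.
Centre of pressure: y_p = y_c + I_c/(y_c·A) = 7.36333 + 3.82122/(7.36333 × 5.95) = 7.36333 + 0.0872189 = 7.45055 m along the plane.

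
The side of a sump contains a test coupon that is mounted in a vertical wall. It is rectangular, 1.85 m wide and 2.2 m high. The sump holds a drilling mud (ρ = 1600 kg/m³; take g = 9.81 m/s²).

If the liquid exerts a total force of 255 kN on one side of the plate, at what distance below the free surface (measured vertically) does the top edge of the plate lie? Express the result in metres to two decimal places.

d_top ≈ 2.89 m

γ = ρg = 1600 × 9.81 / 1000 = 15.696 kN/m³.
A = 1.85 × 2.2 = 4.07 m².
From F = γ·h_c·A, the centroid depth is h_c = 255/(15.696 × 4.07) = 3.99169 m.
The centroid lies 2.2/2 = 1.1 m below the top edge, so the top edge sits at h_top = 3.99169 − 1.1 = 2.89169 m below the surface.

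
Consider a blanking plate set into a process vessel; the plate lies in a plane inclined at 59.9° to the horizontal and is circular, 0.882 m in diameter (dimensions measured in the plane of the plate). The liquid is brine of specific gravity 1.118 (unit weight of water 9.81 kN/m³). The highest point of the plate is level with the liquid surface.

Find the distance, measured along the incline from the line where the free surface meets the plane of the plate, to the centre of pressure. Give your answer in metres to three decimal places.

γ = 1.118 × 9.81 = 10.96758 kN/m³.
Let θ = 59.9° be the plate's angle to the horizontal; measure y along the incline from where the plane meets the free surface. Vertical depth h = y·sinθ with sinθ = 0.865151.
The centroid is at the centre, 0.441 m below the top of the plate, so y_c = 0.441 m and h_c = 0.441 × 0.865151 = 0.381532 m.
A = π(0.441)² = 0.61098 m².
Resultant F = γ·h_c·A = 10.96758 × 0.381532 × 0.61098 = 2.55664 kN.
I_c = πr⁴/4 = π × 0.441⁴/4 = 0.029706 m⁴.
Centre of pressure: y_p = y_c + I_c/(y_c·A) = 0.441 + 0.029706/(0.441 × 0.61098) = 0.441 + 0.11025 = 0.55125 m along the plane.

y_p = 0.551 m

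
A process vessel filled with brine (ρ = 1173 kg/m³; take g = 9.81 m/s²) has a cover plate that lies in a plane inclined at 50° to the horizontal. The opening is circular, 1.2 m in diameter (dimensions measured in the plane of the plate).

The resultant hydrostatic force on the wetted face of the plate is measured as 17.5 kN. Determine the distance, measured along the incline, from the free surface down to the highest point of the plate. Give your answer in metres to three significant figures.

γ = ρg = 1173 × 9.81 / 1000 = 11.50713 kN/m³.
A = π(0.6)² = 1.13097 m².
From F = γ·h_c·A, the centroid depth is h_c = 17.5/(11.50713 × 1.13097) = 1.34468 m.
Let θ = 50° be the plate's angle to the horizontal; measure y along the incline from where the plane meets the free surface. Vertical depth h = y·sinθ with sinθ = 0.766044.
Along the incline, y_c = h_c/sinθ = 1.34468/0.766044 = 1.75536 m.
The centroid is at the centre, 0.6 m below the top of the plate, so the highest point sits at y_top = 1.75536 − 0.6 = 1.15536 m along the incline.

y_top ≈ 1.16 m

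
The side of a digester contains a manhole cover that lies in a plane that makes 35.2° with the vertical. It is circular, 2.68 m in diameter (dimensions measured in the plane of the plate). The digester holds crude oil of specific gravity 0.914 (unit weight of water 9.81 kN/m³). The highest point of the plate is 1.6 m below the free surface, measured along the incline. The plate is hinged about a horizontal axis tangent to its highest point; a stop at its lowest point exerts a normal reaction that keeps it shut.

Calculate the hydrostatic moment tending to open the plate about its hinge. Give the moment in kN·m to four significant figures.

M ≈ 181.4 kN·m

γ = 0.914 × 9.81 = 8.96634 kN/m³.
The plate makes 35.2° with the vertical, i.e. θ = 90° − 35.2° = 54.8° to the horizontal. Measuring y along the incline from the free-surface line, vertical depth h = y·sinθ with sinθ = 0.817145.
The centroid is at the centre, 1.34 m below the top of the plate, so y_c = 1.6 + 1.34 = 2.94 m and h_c = 2.94 × 0.817145 = 2.40241 m.
A = π(1.34)² = 5.64104 m².
Resultant F = γ·h_c·A = 8.96634 × 2.40241 × 5.64104 = 121.513 kN.
I_c = πr⁴/4 = π × 1.34⁴/4 = 2.53226 m⁴.
Centre of pressure: y_p = y_c + I_c/(y_c·A) = 2.94 + 2.53226/(2.94 × 5.64104) = 2.94 + 0.152687 = 3.09269 m along the plane.
The resultant acts 1.34 + 0.152687 = 1.49269 m (along the plate) below the hinge at the top edge, so the moment about the hinge is M = F × 1.49269 = 121.513 × 1.49269 = 181.381 kN·m.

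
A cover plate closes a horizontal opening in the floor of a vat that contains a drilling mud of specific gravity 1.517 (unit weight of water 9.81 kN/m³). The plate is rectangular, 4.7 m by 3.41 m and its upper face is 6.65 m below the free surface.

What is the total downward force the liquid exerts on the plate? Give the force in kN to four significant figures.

γ = 1.517 × 9.81 = 14.88177 kN/m³.
The plate is horizontal, so pressure is uniform at p = γ·h = 14.88177 × 6.65 = 98.9638 kN/m².
A = 4.7 × 3.41 = 16.027 m².
F = p·A = 98.9638 × 16.027 = 1586.09 kN.

F ≈ 1586 kN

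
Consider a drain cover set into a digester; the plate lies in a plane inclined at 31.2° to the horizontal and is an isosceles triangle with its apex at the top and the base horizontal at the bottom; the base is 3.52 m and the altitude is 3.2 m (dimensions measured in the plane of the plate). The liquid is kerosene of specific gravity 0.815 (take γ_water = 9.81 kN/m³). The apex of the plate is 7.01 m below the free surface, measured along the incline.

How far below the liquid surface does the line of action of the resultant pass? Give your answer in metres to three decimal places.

γ = 0.815 × 9.81 = 7.99515 kN/m³.
Let θ = 31.2° be the plate's angle to the horizontal; measure y along the incline from where the plane meets the free surface. Vertical depth h = y·sinθ with sinθ = 0.518027.
With the apex up, the centroid sits 2h/3 = 2 × 3.2/3 = 2.13333 m below the apex, so y_c = 7.01 + 2.13333 = 9.14333 m and h_c = 9.14333 × 0.518027 = 4.73649 m.
A = ½ × 3.52 × 3.2 = 5.632 m².
Resultant F = γ·h_c·A = 7.99515 × 4.73649 × 5.632 = 213.278 kN.
I_c = b·h³/36 = 3.52 × 3.2³/36 = 3.20398 m⁴.
Centre of pressure: y_p = y_c + I_c/(y_c·A) = 9.14333 + 3.20398/(9.14333 × 5.632) = 9.14333 + 0.062219 = 9.20555 m along the plane.
Vertically, h_p = y_p·sinθ = 9.20555 × 0.518027 = 4.76872 m.

h_p = 4.769 m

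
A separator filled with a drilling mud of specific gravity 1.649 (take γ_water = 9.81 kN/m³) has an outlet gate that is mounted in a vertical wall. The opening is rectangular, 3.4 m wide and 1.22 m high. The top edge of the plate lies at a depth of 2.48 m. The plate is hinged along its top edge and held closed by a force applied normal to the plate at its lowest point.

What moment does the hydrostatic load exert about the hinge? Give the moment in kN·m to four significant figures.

γ = 1.649 × 9.81 = 16.17669 kN/m³.
The centroid lies 1.22/2 = 0.61 m below the top edge, so the centroid depth is h_c = 2.48 + 0.61 = 3.09 m.
A = 3.4 × 1.22 = 4.148 m².
Resultant F = γ·h_c·A = 16.17669 × 3.09 × 4.148 = 207.342 kN.
I_c = b·h³/12 = 3.4 × 1.22³/12 = 0.51449 m⁴.
Centre of pressure: y_p = y_c + I_c/(y_c·A) = 3.09 + 0.51449/(3.09 × 4.148) = 3.09 + 0.0401402 = 3.13014 m along the plane.
The resultant acts 0.61 + 0.0401402 = 0.65014 m (along the plate) below the hinge at the top edge, so the moment about the hinge is M = F × 0.65014 = 207.342 × 0.65014 = 134.801 kN·m.

M ≈ 134.8 kN·m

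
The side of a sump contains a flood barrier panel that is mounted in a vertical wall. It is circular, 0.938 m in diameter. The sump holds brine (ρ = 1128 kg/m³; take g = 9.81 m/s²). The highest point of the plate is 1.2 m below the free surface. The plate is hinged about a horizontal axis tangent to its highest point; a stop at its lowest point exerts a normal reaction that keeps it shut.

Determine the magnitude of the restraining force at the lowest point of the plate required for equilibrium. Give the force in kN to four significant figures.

γ = ρg = 1128 × 9.81 / 1000 = 11.06568 kN/m³.
The centroid is at the centre, 0.469 m below the top of the plate, so the centroid depth is h_c = 1.2 + 0.469 = 1.669 m.
A = π(0.469)² = 0.691028 m².
Resultant F = γ·h_c·A = 11.06568 × 1.669 × 0.691028 = 12.7623 kN.
I_c = πr⁴/4 = π × 0.469⁴/4 = 0.0379998 m⁴.
Centre of pressure: y_p = y_c + I_c/(y_c·A) = 1.669 + 0.0379998/(1.669 × 0.691028) = 1.669 + 0.032948 = 1.70195 m along the plane.
The resultant acts 0.469 + 0.032948 = 0.501948 m (along the plate) below the hinge at the top edge, so the moment about the hinge is M = F × 0.501948 = 12.7623 × 0.501948 = 6.40601 kN·m.
A normal force at the bottom, 0.938 m from the hinge, must supply this moment: P = 6.40601/0.938 = 6.82943 kN.

P ≈ 6.829 kN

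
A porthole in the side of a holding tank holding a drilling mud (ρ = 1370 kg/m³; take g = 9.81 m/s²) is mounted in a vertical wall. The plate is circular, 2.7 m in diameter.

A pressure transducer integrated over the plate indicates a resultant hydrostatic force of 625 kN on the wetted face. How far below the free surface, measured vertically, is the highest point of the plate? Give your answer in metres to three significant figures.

d_top ≈ 6.77 m

γ = ρg = 1370 × 9.81 / 1000 = 13.4397 kN/m³.
A = π(1.35)² = 5.72555 m².
From F = γ·h_c·A, the centroid depth is h_c = 625/(13.4397 × 5.72555) = 8.12219 m.
The centroid is at the centre, 1.35 m below the top of the plate, so the highest point sits at h_top = 8.12219 − 1.35 = 6.77219 m below the surface.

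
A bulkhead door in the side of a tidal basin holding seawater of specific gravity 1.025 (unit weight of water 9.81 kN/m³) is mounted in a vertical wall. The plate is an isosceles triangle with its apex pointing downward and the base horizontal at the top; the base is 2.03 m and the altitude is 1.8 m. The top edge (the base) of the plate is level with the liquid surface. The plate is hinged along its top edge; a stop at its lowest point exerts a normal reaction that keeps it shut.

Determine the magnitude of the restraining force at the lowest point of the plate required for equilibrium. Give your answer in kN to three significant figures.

P ≈ 5.51 kN

γ = 1.025 × 9.81 = 10.05525 kN/m³.
With the apex down, the centroid sits h/3 = 1.8/3 = 0.6 m below the base (the top edge), so the centroid depth is h_c = 0.6 m.
A = ½ × 2.03 × 1.8 = 1.827 m².
Resultant F = γ·h_c·A = 10.05525 × 0.6 × 1.827 = 11.0226 kN.
I_c = b·h³/36 = 2.03 × 1.8³/36 = 0.32886 m⁴.
Centre of pressure: y_p = y_c + I_c/(y_c·A) = 0.6 + 0.32886/(0.6 × 1.827) = 0.6 + 0.3 = 0.9 m along the plane.
The resultant acts 0.6 + 0.3 = 0.9 m (along the plate) below the hinge at the top edge, so the moment about the hinge is M = F × 0.9 = 11.0226 × 0.9 = 9.92034 kN·m.
A normal force at the bottom, 1.8 m from the hinge, must supply this moment: P = 9.92034/1.8 = 5.5113 kN.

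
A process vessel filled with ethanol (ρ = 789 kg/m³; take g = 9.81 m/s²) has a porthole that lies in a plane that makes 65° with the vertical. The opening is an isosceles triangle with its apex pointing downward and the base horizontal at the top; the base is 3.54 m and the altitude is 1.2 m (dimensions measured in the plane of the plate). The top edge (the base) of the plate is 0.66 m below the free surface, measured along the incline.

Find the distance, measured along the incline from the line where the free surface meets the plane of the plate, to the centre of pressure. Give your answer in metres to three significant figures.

γ = ρg = 789 × 9.81 / 1000 = 7.74009 kN/m³.
The plate makes 65° with the vertical, i.e. θ = 90° − 65° = 25° to the horizontal. Measuring y along the incline from the free-surface line, vertical depth h = y·sinθ with sinθ = 0.422618.
With the apex down, the centroid sits h/3 = 1.2/3 = 0.4 m below the base (the top edge), so y_c = 0.66 + 0.4 = 1.06 m and h_c = 1.06 × 0.422618 = 0.447975 m.
A = ½ × 3.54 × 1.2 = 2.124 m².
Resultant F = γ·h_c·A = 7.74009 × 0.447975 × 2.124 = 7.36469 kN.
I_c = b·h³/36 = 3.54 × 1.2³/36 = 0.16992 m⁴.
Centre of pressure: y_p = y_c + I_c/(y_c·A) = 1.06 + 0.16992/(1.06 × 2.124) = 1.06 + 0.0754717 = 1.13547 m along the plane.

y_p = 1.14 m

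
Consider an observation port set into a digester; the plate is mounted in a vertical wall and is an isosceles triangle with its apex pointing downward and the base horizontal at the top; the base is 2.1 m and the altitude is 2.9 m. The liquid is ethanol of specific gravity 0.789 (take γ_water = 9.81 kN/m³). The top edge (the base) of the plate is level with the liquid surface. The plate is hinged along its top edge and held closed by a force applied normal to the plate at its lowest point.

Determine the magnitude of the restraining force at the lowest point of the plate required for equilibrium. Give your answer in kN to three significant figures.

P ≈ 11.4 kN

γ = 0.789 × 9.81 = 7.74009 kN/m³.
With the apex down, the centroid sits h/3 = 2.9/3 = 0.966667 m below the base (the top edge), so the centroid depth is h_c = 0.966667 m.
A = ½ × 2.1 × 2.9 = 3.045 m².
Resultant F = γ·h_c·A = 7.74009 × 0.966667 × 3.045 = 22.783 kN.
I_c = b·h³/36 = 2.1 × 2.9³/36 = 1.42269 m⁴.
Centre of pressure: y_p = y_c + I_c/(y_c·A) = 0.966667 + 1.42269/(0.966667 × 3.045) = 0.966667 + 0.483333 = 1.45 m along the plane.
The resultant acts 0.966667 + 0.483333 = 1.45 m (along the plate) below the hinge at the top edge, so the moment about the hinge is M = F × 1.45 = 22.783 × 1.45 = 33.0354 kN·m.
A normal force at the bottom, 2.9 m from the hinge, must supply this moment: P = 33.0354/2.9 = 11.3915 kN.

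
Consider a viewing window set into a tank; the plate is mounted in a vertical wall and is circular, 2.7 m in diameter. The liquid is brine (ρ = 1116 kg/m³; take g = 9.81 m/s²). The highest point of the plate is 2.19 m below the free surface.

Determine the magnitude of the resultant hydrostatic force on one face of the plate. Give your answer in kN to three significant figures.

F ≈ 222 kN

γ = ρg = 1116 × 9.81 / 1000 = 10.94796 kN/m³.
The centroid is at the centre, 1.35 m below the top of the plate, so the centroid depth is h_c = 2.19 + 1.35 = 3.54 m.
A = π(1.35)² = 5.72555 m².
Resultant F = γ·h_c·A = 10.94796 × 3.54 × 5.72555 = 221.898 kN.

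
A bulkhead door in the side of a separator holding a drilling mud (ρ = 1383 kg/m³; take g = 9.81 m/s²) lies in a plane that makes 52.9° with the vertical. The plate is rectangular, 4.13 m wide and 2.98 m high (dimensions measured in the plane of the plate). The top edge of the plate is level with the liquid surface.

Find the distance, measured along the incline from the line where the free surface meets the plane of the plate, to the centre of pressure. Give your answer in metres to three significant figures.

γ = ρg = 1383 × 9.81 / 1000 = 13.56723 kN/m³.
The plate makes 52.9° with the vertical, i.e. θ = 90° − 52.9° = 37.1° to the horizontal. Measuring y along the incline from the free-surface line, vertical depth h = y·sinθ with sinθ = 0.603208.
The centroid lies 2.98/2 = 1.49 m below the top edge, so y_c = 1.49 m and h_c = 1.49 × 0.603208 = 0.89878 m.
A = 4.13 × 2.98 = 12.3074 m².
Resultant F = γ·h_c·A = 13.56723 × 0.89878 × 12.3074 = 150.076 kN.
I_c = b·h³/12 = 4.13 × 2.98³/12 = 9.10789 m⁴.
Centre of pressure: y_p = y_c + I_c/(y_c·A) = 1.49 + 9.10789/(1.49 × 12.3074) = 1.49 + 0.496667 = 1.98667 m along the plane.

y_p = 1.99 m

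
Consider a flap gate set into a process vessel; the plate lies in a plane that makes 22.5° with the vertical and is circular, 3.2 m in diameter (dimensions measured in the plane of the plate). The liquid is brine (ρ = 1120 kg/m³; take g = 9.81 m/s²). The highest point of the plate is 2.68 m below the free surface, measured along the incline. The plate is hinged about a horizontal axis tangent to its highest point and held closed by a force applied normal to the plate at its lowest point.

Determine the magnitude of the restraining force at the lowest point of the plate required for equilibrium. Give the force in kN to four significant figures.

P ≈ 191.0 kN

γ = ρg = 1120 × 9.81 / 1000 = 10.9872 kN/m³.
The plate makes 22.5° with the vertical, i.e. θ = 90° − 22.5° = 67.5° to the horizontal. Measuring y along the incline from the free-surface line, vertical depth h = y·sinθ with sinθ = 0.923880.
The centroid is at the centre, 1.6 m below the top of the plate, so y_c = 2.68 + 1.6 = 4.28 m and h_c = 4.28 × 0.923880 = 3.95421 m.
A = π(1.6)² = 8.04248 m².
Resultant F = γ·h_c·A = 10.9872 × 3.95421 × 8.04248 = 349.411 kN.
I_c = πr⁴/4 = π × 1.6⁴/4 = 5.14719 m⁴.
Centre of pressure: y_p = y_c + I_c/(y_c·A) = 4.28 + 5.14719/(4.28 × 8.04248) = 4.28 + 0.149533 = 4.42953 m along the plane.
The resultant acts 1.6 + 0.149533 = 1.74953 m (along the plate) below the hinge at the top edge, so the moment about the hinge is M = F × 1.74953 = 349.411 × 1.74953 = 611.305 kN·m.
A normal force at the bottom, 3.2 m from the hinge, must supply this moment: P = 611.305/3.2 = 191.033 kN.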